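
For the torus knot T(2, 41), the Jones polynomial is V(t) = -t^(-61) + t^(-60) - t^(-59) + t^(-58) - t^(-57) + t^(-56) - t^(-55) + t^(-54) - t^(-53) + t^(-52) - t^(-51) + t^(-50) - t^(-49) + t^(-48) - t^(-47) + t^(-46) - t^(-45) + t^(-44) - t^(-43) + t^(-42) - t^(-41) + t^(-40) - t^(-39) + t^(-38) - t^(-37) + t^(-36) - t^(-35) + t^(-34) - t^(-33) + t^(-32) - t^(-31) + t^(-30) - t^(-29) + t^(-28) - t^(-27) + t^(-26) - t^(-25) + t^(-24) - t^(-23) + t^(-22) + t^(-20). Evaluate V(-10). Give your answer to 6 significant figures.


Substituting t = -10 into V(t) = -t^(-61) + t^(-60) - t^(-59) + t^(-58) - t^(-57) + t^(-56) - t^(-55) + t^(-54) - t^(-53) + t^(-52) - t^(-51) + t^(-50) - t^(-49) + t^(-48) - t^(-47) + t^(-46) - t^(-45) + t^(-44) - t^(-43) + t^(-42) - t^(-41) + t^(-40) - t^(-39) + t^(-38) - t^(-37) + t^(-36) - t^(-35) + t^(-34) - t^(-33) + t^(-32) - t^(-31) + t^(-30) - t^(-29) + t^(-28) - t^(-27) + t^(-26) - t^(-25) + t^(-24) - t^(-23) + t^(-22) + t^(-20):
  (-)t^(-61) = 1e-61
  (+)t^(-60) = 1e-60
  (-)t^(-59) = 1e-59
  (+)t^(-58) = 1e-58
  (-)t^(-57) = 1e-57
  (+)t^(-56) = 1e-56
  (-)t^(-55) = 1e-55
  (+)t^(-54) = 1e-54
  (-)t^(-53) = 1e-53
  (+)t^(-52) = 1e-52
  (-)t^(-51) = 1e-51
  (+)t^(-50) = 1e-50
  (-)t^(-49) = 1e-49
  (+)t^(-48) = 1e-48
  (-)t^(-47) = 1e-47
  (+)t^(-46) = 1e-46
  (-)t^(-45) = 1e-45
  (+)t^(-44) = 1e-44
  (-)t^(-43) = 1e-43
  (+)t^(-42) = 1e-42
  (-)t^(-41) = 1e-41
  (+)t^(-40) = 1e-40
  (-)t^(-39) = 1e-39
  (+)t^(-38) = 1e-38
  (-)t^(-37) = 1e-37
  (+)t^(-36) = 1e-36
  (-)t^(-35) = 1e-35
  (+)t^(-34) = 1e-34
  (-)t^(-33) = 1e-33
  (+)t^(-32) = 1e-32
  (-)t^(-31) = 1e-31
  (+)t^(-30) = 1e-30
  (-)t^(-29) = 1e-29
  (+)t^(-28) = 1e-28
  (-)t^(-27) = 1e-27
  (+)t^(-26) = 1e-26
  (-)t^(-25) = 1e-25
  (+)t^(-24) = 1e-24
  (-)t^(-23) = 1e-23
  (+)t^(-22) = 1e-22
  (+)t^(-20) = 1e-20
Sum = (1e-61) + (1e-60) + (1e-59) + (1e-58) + (1e-57) + (1e-56) + (1e-55) + (1e-54) + (1e-53) + (1e-52) + (1e-51) + (1e-50) + (1e-49) + (1e-48) + (1e-47) + (1e-46) + (1e-45) + (1e-44) + (1e-43) + (1e-42) + (1e-41) + (1e-40) + (1e-39) + (1e-38) + (1e-37) + (1e-36) + (1e-35) + (1e-34) + (1e-33) + (1e-32) + (1e-31) + (1e-30) + (1e-29) + (1e-28) + (1e-27) + (1e-26) + (1e-25) + (1e-24) + (1e-23) + (1e-22) + (1e-20)
= 1.011111111e-20
Rounded to 6 significant figures: 1.01111e-20

1.01111e-20


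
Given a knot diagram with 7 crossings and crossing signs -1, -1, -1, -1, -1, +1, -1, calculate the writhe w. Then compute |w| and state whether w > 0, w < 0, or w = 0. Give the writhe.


Step 1: Count positive crossings (+1).
Positive crossings: 1
Step 2: Count negative crossings (-1).
Negative crossings: 6
Step 3: Writhe = (positive) - (negative)
w = 1 - 6 = -5
Step 4: |w| = 5, and w is negative

-5


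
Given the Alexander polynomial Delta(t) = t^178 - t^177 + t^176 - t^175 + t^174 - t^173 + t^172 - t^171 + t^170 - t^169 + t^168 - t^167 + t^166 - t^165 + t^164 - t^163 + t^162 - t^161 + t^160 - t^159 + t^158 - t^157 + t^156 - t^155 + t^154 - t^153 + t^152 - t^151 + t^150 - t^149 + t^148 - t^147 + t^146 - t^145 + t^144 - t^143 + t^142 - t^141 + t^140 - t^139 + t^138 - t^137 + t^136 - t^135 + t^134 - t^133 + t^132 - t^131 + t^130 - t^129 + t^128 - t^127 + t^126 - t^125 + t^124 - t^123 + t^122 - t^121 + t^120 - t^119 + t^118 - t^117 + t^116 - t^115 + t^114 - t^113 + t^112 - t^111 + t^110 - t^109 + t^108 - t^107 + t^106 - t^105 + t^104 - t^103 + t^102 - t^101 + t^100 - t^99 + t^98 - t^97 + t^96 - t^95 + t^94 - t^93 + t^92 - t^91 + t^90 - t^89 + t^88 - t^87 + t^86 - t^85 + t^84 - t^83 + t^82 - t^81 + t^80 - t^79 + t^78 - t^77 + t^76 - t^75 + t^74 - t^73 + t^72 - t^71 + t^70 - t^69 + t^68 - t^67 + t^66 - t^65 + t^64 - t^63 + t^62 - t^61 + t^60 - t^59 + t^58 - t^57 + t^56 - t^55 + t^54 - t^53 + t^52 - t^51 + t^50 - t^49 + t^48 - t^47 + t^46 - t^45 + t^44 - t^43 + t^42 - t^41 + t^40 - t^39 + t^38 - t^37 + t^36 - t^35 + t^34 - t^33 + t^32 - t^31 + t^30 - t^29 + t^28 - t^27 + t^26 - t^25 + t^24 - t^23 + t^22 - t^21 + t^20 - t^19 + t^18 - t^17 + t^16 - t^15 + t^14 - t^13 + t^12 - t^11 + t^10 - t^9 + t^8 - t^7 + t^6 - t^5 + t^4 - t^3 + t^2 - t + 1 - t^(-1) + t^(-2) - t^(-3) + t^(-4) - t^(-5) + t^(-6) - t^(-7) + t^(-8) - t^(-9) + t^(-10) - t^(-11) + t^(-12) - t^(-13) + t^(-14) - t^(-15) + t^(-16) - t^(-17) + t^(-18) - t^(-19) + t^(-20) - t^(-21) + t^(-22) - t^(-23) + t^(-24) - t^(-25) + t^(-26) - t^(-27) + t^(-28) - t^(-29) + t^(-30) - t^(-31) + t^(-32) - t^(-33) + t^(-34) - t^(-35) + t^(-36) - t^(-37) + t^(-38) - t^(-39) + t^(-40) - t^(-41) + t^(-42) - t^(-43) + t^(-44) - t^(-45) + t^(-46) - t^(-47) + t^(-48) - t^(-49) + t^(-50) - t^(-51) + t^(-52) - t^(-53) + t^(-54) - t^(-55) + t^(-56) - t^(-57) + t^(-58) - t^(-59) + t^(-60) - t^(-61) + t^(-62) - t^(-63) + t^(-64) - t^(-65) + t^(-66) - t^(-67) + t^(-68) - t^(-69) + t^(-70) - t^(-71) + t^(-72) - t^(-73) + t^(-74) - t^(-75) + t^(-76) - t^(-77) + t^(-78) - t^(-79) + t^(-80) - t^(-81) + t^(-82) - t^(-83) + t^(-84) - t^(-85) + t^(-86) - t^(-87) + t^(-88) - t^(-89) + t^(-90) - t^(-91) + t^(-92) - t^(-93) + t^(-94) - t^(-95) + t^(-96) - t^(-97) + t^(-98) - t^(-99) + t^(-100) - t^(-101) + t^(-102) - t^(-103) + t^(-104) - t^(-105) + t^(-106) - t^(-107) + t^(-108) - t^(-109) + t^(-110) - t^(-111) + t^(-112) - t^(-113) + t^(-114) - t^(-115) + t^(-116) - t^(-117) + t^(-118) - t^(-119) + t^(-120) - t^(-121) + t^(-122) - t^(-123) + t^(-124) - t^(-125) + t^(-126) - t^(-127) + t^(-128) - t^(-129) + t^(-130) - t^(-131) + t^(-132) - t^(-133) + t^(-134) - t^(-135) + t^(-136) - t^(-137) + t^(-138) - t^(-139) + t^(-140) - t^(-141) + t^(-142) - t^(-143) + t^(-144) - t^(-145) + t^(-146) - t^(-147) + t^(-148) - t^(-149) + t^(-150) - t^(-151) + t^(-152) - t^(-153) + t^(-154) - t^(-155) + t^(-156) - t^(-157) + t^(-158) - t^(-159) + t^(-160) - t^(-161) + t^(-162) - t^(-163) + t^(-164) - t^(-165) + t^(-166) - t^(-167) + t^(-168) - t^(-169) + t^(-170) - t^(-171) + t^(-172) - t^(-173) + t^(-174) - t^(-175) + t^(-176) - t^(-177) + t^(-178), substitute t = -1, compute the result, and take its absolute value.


Step 1: The polynomial has 357 terms with alternating signs, exponents from 178 down to -178.
Step 2: Substitute t = -1. The i-th term has coefficient (-1)^i and exponent (m-i),
  so its value is (-1)^i * (-1)^(m-i) = (-1)^m = 1 for every i.
Step 3: All 357 terms equal 1, so Delta(-1) = 357 * (1) = 357
Step 4: |Delta(-1)| = 357

357


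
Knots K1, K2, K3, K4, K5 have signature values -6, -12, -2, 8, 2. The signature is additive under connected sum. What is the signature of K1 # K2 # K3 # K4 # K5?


The signature is additive under connected sum.
signature(K1 # K2 # K3 # K4 # K5) = (-6) + (-12) + (-2) + (8) + (2)
= -10

-10


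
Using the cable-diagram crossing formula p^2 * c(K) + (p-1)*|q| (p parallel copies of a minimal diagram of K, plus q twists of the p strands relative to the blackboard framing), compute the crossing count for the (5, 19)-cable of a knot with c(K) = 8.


Step 1: Each of the c(K) crossings of the companion diagram becomes p*p = p^2 crossings among the p parallel strands, and each of the |q| twists s_1 s_2 ... s_(p-1) adds (p-1) crossings.
  Crossings = p^2 * c(K) + (p-1)*|q|
Step 2: = 5^2 * 8 + (5-1)*19
Step 3: = 25*8 + 4*19
Step 4: = 200 + 76 = 276

276


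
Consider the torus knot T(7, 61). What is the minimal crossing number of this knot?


For a torus knot T(p, q) with gcd(p,q)=1,
the crossing number is min(p*(q-1), q*(p-1)).
p*(q-1) = 7*60 = 420
q*(p-1) = 61*6 = 366
min(420, 366) = 366

366


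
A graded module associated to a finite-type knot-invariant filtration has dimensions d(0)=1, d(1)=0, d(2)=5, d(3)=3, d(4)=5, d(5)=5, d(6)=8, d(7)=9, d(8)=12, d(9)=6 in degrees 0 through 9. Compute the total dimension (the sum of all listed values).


Total dimension = d(0) + d(1) + ... + d(9)
= 1 + 0 + 5 + 3 + 5 + 5 + 8 + 9 + 12 + 6
= 54

54


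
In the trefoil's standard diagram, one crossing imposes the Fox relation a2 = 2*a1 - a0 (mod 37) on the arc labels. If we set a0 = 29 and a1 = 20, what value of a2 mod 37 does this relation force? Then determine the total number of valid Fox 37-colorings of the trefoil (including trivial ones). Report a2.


Step 1: Apply the given crossing relation 2*a1 - a0 - a2 = 0 (mod 37).
  a2 = 2*a1 - a0 mod 37
  a2 = 2*20 - 29 mod 37
  a2 = 40 - 29 mod 37
  a2 = 11 mod 37 = 11
Step 2: The trefoil has determinant 3.
  Number of Fox p-colorings (p prime) is p^2 if p = 3, else p.
  Since 37 does not divide 3, only trivial (constant) colorings exist.
  (So the trial a0 = 29, a1 = 20 with a0 != a1 does NOT extend to a valid coloring of the whole trefoil: the other two crossing relations require 3*(a1 - a0) = 0 (mod 37), which fails.)
  Total colorings = 37
Step 3: a2 = 11, total Fox 37-colorings = 37

11


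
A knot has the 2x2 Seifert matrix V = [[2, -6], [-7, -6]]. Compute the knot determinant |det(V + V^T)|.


Step 1: Form V + V^T where V = [[2, -6], [-7, -6]]
  V^T = [[2, -7], [-6, -6]]
  V + V^T = [[4, -13], [-13, -12]]
Step 2: det(V + V^T) = 4*(-12) - (-13)*(-13)
  = -48 - 169 = -217
Step 3: Knot determinant = |det(V + V^T)| = |-217| = 217

217


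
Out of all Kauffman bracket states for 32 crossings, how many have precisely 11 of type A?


We choose which 11 of 32 crossings get A-smoothings.
C(32, 11) = 32! / (11! * 21!)
= 129024480

129024480


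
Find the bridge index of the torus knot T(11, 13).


The bridge number of T(p,q) is min(p,q).
min(11, 13) = 11

11


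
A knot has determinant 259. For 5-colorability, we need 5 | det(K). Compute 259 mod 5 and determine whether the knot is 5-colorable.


Step 1: A knot is p-colorable if and only if p divides its determinant.
Step 2: Compute 259 mod 5.
259 = 51 * 5 + 4
Step 3: 259 mod 5 = 4
Step 4: The knot is 5-colorable: no

4


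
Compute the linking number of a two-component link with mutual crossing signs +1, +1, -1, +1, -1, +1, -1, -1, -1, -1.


Step 1: Count positive crossings: 4
Step 2: Count negative crossings: 6
Step 3: Sum of signs = 4 - 6 = -2
Step 4: Linking number = sum/2 = -2/2 = -1

-1


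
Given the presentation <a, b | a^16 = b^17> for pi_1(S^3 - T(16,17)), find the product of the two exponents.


The relation is a^16 = b^17.
Product of exponents = 16 * 17
= 272

272


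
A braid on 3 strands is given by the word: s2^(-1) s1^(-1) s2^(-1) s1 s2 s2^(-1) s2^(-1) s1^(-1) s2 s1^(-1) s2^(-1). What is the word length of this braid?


The word length counts the number of generators (including inverses).
Listing each generator: s2^(-1), s1^(-1), s2^(-1), s1, s2, s2^(-1), s2^(-1), s1^(-1), s2, s1^(-1), s2^(-1)
There are 11 generators in this braid word.

11


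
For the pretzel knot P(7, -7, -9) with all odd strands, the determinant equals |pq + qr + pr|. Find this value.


Step 1: Compute pq + qr + pr.
pq = 7*(-7) = -49
qr = (-7)*(-9) = 63
pr = 7*(-9) = -63
pq + qr + pr = -49 + 63 + (-63) = -49
Step 2: Take absolute value.
det(P(7,-7,-9)) = |-49| = 49

49


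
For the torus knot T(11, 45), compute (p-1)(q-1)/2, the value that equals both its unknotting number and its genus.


For a torus knot T(p,q), both the unknotting number and genus equal (p-1)(q-1)/2.
= (11-1)(45-1)/2
= 10*44/2
= 440/2 = 220

220


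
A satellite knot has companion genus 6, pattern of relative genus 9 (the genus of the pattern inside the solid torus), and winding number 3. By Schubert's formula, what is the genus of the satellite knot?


Schubert: g(satellite) = g_rel(pattern) + |winding| * g(companion),
where g_rel(pattern) is the genus of the pattern relative to the solid torus.
= 9 + 3 * 6
= 9 + 18 = 27

27


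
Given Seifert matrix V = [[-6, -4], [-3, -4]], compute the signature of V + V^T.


Step 1: V + V^T = [[-12, -7], [-7, -8]]
Step 2: trace = -20, det = 47
Step 3: Discriminant = (-20)^2 - 4*47 = 212
Step 4: Eigenvalues: -2.71989, -17.2801
Step 5: Signature = (# positive eigenvalues) - (# negative eigenvalues) = -2

-2


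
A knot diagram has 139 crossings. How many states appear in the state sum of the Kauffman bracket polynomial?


Each crossing contributes 2 choices (A-smoothing or B-smoothing).
Total states = 2^139 = 696898287454081973172991196020261297061888

696898287454081973172991196020261297061888


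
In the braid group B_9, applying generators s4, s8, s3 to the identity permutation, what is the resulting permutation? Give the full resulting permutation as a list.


Starting with identity [1, 2, 3, 4, 5, 6, 7, 8, 9].
Apply generators in sequence:
  After s4: [1, 2, 3, 5, 4, 6, 7, 8, 9]
  After s8: [1, 2, 3, 5, 4, 6, 7, 9, 8]
  After s3: [1, 2, 5, 3, 4, 6, 7, 9, 8]
Final permutation: [1, 2, 5, 3, 4, 6, 7, 9, 8]

[1, 2, 5, 3, 4, 6, 7, 9, 8]


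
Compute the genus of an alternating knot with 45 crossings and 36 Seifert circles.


For alternating knots, g = (c - s + 1)/2.
= (45 - 36 + 1)/2
= 10/2 = 5

5


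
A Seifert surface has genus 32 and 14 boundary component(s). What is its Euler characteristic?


chi = 2 - 2g - b
= 2 - 2*32 - 14
= 2 - 64 - 14 = -76

-76


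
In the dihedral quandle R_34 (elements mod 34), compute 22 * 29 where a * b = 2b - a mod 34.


22 * 29 = 2*29 - 22 mod 34
= 58 - 22 mod 34
= 36 mod 34 = 2

2


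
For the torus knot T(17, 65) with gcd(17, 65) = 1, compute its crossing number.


For a torus knot T(p, q) with gcd(p,q)=1,
the crossing number is min(p*(q-1), q*(p-1)).
p*(q-1) = 17*64 = 1088
q*(p-1) = 65*16 = 1040
min(1088, 1040) = 1040

1040


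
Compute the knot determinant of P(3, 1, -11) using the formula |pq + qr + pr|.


Step 1: Compute pq + qr + pr.
pq = 3*1 = 3
qr = 1*(-11) = -11
pr = 3*(-11) = -33
pq + qr + pr = 3 + (-11) + (-33) = -41
Step 2: Take absolute value.
det(P(3,1,-11)) = |-41| = 41

41


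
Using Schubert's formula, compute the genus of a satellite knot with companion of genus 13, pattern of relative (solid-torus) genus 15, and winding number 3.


Schubert: g(satellite) = g_rel(pattern) + |winding| * g(companion),
where g_rel(pattern) is the genus of the pattern relative to the solid torus.
= 15 + 3 * 13
= 15 + 39 = 54

54


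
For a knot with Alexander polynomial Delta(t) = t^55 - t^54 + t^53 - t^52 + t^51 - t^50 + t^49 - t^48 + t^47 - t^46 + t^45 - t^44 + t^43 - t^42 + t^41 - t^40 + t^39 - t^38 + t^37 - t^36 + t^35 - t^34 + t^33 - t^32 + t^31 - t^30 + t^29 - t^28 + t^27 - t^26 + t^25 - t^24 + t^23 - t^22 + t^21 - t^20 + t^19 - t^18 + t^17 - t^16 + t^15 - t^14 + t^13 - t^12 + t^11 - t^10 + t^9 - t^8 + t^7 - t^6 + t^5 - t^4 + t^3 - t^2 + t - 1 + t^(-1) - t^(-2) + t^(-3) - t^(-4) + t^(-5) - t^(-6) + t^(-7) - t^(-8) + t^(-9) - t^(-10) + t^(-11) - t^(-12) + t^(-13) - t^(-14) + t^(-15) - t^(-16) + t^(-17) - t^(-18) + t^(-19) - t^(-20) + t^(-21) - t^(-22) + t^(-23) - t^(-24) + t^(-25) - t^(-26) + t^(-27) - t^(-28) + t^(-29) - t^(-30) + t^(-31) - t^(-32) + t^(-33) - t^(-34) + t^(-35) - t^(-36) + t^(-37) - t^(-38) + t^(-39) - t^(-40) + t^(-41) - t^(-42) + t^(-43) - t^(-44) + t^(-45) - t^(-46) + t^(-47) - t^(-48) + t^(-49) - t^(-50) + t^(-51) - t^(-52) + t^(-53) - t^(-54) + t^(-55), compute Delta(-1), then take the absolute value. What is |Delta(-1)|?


Step 1: The polynomial has 111 terms with alternating signs, exponents from 55 down to -55.
Step 2: Substitute t = -1. The i-th term has coefficient (-1)^i and exponent (m-i),
  so its value is (-1)^i * (-1)^(m-i) = (-1)^m = -1 for every i.
Step 3: All 111 terms equal -1, so Delta(-1) = 111 * (-1) = -111
Step 4: |Delta(-1)| = 111

111


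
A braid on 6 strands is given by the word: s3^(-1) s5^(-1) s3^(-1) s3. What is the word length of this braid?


The word length counts the number of generators (including inverses).
Listing each generator: s3^(-1), s5^(-1), s3^(-1), s3
There are 4 generators in this braid word.

4


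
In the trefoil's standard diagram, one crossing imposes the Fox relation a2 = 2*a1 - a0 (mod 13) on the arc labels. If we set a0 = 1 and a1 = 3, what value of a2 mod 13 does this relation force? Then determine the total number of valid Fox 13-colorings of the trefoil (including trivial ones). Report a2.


Step 1: Apply the given crossing relation 2*a1 - a0 - a2 = 0 (mod 13).
  a2 = 2*a1 - a0 mod 13
  a2 = 2*3 - 1 mod 13
  a2 = 6 - 1 mod 13
  a2 = 5 mod 13 = 5
Step 2: The trefoil has determinant 3.
  Number of Fox p-colorings (p prime) is p^2 if p = 3, else p.
  Since 13 does not divide 3, only trivial (constant) colorings exist.
  (So the trial a0 = 1, a1 = 3 with a0 != a1 does NOT extend to a valid coloring of the whole trefoil: the other two crossing relations require 3*(a1 - a0) = 0 (mod 13), which fails.)
  Total colorings = 13
Step 3: a2 = 5, total Fox 13-colorings = 13

5


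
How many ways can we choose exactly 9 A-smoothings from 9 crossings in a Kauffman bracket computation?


We choose which 9 of 9 crossings get A-smoothings.
C(9, 9) = 9! / (9! * 0!)
= 1

1


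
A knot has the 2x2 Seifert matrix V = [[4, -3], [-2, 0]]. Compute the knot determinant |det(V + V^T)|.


Step 1: Form V + V^T where V = [[4, -3], [-2, 0]]
  V^T = [[4, -2], [-3, 0]]
  V + V^T = [[8, -5], [-5, 0]]
Step 2: det(V + V^T) = 8*0 - (-5)*(-5)
  = 0 - 25 = -25
Step 3: Knot determinant = |det(V + V^T)| = |-25| = 25

25


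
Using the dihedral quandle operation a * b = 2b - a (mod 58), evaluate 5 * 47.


5 * 47 = 2*47 - 5 mod 58
= 94 - 5 mod 58
= 89 mod 58 = 31

31


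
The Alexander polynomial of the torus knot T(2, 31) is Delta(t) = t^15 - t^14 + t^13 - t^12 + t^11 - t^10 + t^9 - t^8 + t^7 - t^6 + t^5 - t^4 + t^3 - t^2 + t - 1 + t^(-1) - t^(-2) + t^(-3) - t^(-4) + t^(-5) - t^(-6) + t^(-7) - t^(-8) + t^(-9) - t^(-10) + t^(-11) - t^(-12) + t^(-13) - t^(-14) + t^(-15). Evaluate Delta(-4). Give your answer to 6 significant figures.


Substituting t = -4 into Delta(t) = t^15 - t^14 + t^13 - t^12 + t^11 - t^10 + t^9 - t^8 + t^7 - t^6 + t^5 - t^4 + t^3 - t^2 + t - 1 + t^(-1) - t^(-2) + t^(-3) - t^(-4) + t^(-5) - t^(-6) + t^(-7) - t^(-8) + t^(-9) - t^(-10) + t^(-11) - t^(-12) + t^(-13) - t^(-14) + t^(-15):
Term values: (-1073741824) + (-268435456) + (-67108864) + (-16777216) + (-4194304) + (-1048576) + (-262144) + (-65536) + (-16384) + (-4096) + (-1024) + (-256) + (-64) + (-16) + (-4) + (-1) + (-0.25) + (-0.0625) + (-0.015625) + (-0.00390625) + (-0.000976562) + (-0.000244141) + (-6.10352e-05) + (-1.52588e-05) + (-3.8147e-06) + (-9.53674e-07) + (-2.38419e-07) + (-5.96046e-08) + (-1.49012e-08) + (-3.72529e-09) + (-9.31323e-10)
Sum = -1431655765
Rounded to 6 significant figures: -1.43166e+09

-1.43166e+09


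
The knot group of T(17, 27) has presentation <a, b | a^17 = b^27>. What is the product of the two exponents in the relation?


The relation is a^17 = b^27.
Product of exponents = 17 * 27
= 459

459


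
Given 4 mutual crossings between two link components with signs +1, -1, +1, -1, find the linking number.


Step 1: Count positive crossings: 2
Step 2: Count negative crossings: 2
Step 3: Sum of signs = 2 - 2 = 0
Step 4: Linking number = sum/2 = 0/2 = 0

0


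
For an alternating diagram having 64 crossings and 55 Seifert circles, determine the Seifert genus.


For alternating knots, g = (c - s + 1)/2.
= (64 - 55 + 1)/2
= 10/2 = 5

5


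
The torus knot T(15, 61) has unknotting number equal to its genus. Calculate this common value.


For a torus knot T(p,q), both the unknotting number and genus equal (p-1)(q-1)/2.
= (15-1)(61-1)/2
= 14*60/2
= 840/2 = 420

420


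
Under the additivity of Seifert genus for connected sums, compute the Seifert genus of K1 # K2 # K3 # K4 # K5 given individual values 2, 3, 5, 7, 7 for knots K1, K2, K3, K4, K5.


The Seifert genus is additive under connected sum.
Seifert genus(K1 # K2 # K3 # K4 # K5) = (2) + (3) + (5) + (7) + (7)
= 24

24


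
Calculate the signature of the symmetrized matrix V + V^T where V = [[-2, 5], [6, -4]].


Step 1: V + V^T = [[-4, 11], [11, -8]]
Step 2: trace = -12, det = -89
Step 3: Discriminant = (-12)^2 - 4*(-89) = 500
Step 4: Eigenvalues: 5.18034, -17.1803
Step 5: Signature = (# positive eigenvalues) - (# negative eigenvalues) = 0

0


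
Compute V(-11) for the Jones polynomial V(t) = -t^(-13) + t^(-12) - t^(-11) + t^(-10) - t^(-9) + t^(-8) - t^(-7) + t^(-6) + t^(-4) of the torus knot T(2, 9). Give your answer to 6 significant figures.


Substituting t = -11 into V(t) = -t^(-13) + t^(-12) - t^(-11) + t^(-10) - t^(-9) + t^(-8) - t^(-7) + t^(-6) + t^(-4):
  (-)t^(-13) = 2.89664e-14
  (+)t^(-12) = 3.18631e-13
  (-)t^(-11) = 3.50494e-12
  (+)t^(-10) = 3.85543e-11
  (-)t^(-9) = 4.24098e-10
  (+)t^(-8) = 4.66507e-09
  (-)t^(-7) = 5.13158e-08
  (+)t^(-6) = 5.64474e-07
  (+)t^(-4) = 6.83013e-05
Sum = (2.89664e-14) + (3.18631e-13) + (3.50494e-12) + (3.85543e-11) + (4.24098e-10) + (4.66507e-09) + (5.13158e-08) + (5.64474e-07) + (6.83013e-05)
= 6.892226686e-05
Rounded to 6 significant figures: 6.89223e-05

6.89223e-05


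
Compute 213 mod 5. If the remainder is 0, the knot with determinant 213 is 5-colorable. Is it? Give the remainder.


Step 1: A knot is p-colorable if and only if p divides its determinant.
Step 2: Compute 213 mod 5.
213 = 42 * 5 + 3
Step 3: 213 mod 5 = 3
Step 4: The knot is 5-colorable: no

3


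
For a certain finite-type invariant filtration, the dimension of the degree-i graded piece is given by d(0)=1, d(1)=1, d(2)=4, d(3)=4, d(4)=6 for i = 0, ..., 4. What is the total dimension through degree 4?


Total dimension = d(0) + d(1) + ... + d(4)
= 1 + 1 + 4 + 4 + 6
= 16

16


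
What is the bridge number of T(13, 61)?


The bridge number of T(p,q) is min(p,q).
min(13, 61) = 13

13


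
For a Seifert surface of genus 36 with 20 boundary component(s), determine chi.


chi = 2 - 2g - b
= 2 - 2*36 - 20
= 2 - 72 - 20 = -90

-90


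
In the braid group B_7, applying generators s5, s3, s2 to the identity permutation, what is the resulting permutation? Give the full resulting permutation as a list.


Starting with identity [1, 2, 3, 4, 5, 6, 7].
Apply generators in sequence:
  After s5: [1, 2, 3, 4, 6, 5, 7]
  After s3: [1, 2, 4, 3, 6, 5, 7]
  After s2: [1, 4, 2, 3, 6, 5, 7]
Final permutation: [1, 4, 2, 3, 6, 5, 7]

[1, 4, 2, 3, 6, 5, 7]


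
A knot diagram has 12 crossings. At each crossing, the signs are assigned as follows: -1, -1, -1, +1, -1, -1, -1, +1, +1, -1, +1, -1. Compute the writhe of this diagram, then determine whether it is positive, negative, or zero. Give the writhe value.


Step 1: Count positive crossings (+1).
Positive crossings: 4
Step 2: Count negative crossings (-1).
Negative crossings: 8
Step 3: Writhe = (positive) - (negative)
w = 4 - 8 = -4
Step 4: |w| = 4, and w is negative

-4


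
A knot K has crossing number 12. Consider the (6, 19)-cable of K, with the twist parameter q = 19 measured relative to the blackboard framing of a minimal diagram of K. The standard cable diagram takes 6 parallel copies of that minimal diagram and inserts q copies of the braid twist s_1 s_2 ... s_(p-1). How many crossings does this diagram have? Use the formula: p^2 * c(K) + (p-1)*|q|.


Step 1: Each of the c(K) crossings of the companion diagram becomes p*p = p^2 crossings among the p parallel strands, and each of the |q| twists s_1 s_2 ... s_(p-1) adds (p-1) crossings.
  Crossings = p^2 * c(K) + (p-1)*|q|
Step 2: = 6^2 * 12 + (6-1)*19
Step 3: = 36*12 + 5*19
Step 4: = 432 + 95 = 527

527


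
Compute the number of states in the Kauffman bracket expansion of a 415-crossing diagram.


Each crossing contributes 2 choices (A-smoothing or B-smoothing).
Total states = 2^415 = 84615164005151820665845159428194693098035799419427996068435045795123941278247852265624218936283556460491675139202989862944768

84615164005151820665845159428194693098035799419427996068435045795123941278247852265624218936283556460491675139202989862944768


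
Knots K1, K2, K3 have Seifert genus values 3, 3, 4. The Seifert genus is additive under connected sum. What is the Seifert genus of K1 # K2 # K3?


The Seifert genus is additive under connected sum.
Seifert genus(K1 # K2 # K3) = (3) + (3) + (4)
= 10

10


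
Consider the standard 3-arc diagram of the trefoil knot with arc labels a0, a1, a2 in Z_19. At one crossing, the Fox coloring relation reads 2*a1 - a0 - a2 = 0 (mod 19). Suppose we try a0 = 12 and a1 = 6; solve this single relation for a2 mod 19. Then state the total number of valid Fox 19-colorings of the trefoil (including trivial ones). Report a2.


Step 1: Apply the given crossing relation 2*a1 - a0 - a2 = 0 (mod 19).
  a2 = 2*a1 - a0 mod 19
  a2 = 2*6 - 12 mod 19
  a2 = 12 - 12 mod 19
  a2 = 0 mod 19 = 0
Step 2: The trefoil has determinant 3.
  Number of Fox p-colorings (p prime) is p^2 if p = 3, else p.
  Since 19 does not divide 3, only trivial (constant) colorings exist.
  (So the trial a0 = 12, a1 = 6 with a0 != a1 does NOT extend to a valid coloring of the whole trefoil: the other two crossing relations require 3*(a1 - a0) = 0 (mod 19), which fails.)
  Total colorings = 19
Step 3: a2 = 0, total Fox 19-colorings = 19

0


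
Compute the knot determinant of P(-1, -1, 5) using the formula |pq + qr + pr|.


Step 1: Compute pq + qr + pr.
pq = (-1)*(-1) = 1
qr = (-1)*5 = -5
pr = (-1)*5 = -5
pq + qr + pr = 1 + (-5) + (-5) = -9
Step 2: Take absolute value.
det(P(-1,-1,5)) = |-9| = 9

9


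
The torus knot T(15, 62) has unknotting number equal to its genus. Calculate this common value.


For a torus knot T(p,q), both the unknotting number and genus equal (p-1)(q-1)/2.
= (15-1)(62-1)/2
= 14*61/2
= 854/2 = 427

427


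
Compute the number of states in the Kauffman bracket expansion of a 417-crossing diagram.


Each crossing contributes 2 choices (A-smoothing or B-smoothing).
Total states = 2^417 = 338460656020607282663380637712778772392143197677711984273740183180495765112991409062496875745134225841966700556811959451779072

338460656020607282663380637712778772392143197677711984273740183180495765112991409062496875745134225841966700556811959451779072


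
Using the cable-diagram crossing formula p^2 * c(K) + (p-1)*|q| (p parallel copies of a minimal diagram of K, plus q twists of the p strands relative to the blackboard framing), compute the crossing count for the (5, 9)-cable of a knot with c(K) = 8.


Step 1: Each of the c(K) crossings of the companion diagram becomes p*p = p^2 crossings among the p parallel strands, and each of the |q| twists s_1 s_2 ... s_(p-1) adds (p-1) crossings.
  Crossings = p^2 * c(K) + (p-1)*|q|
Step 2: = 5^2 * 8 + (5-1)*9
Step 3: = 25*8 + 4*9
Step 4: = 200 + 36 = 236

236


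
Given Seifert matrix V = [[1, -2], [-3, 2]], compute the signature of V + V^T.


Step 1: V + V^T = [[2, -5], [-5, 4]]
Step 2: trace = 6, det = -17
Step 3: Discriminant = 6^2 - 4*(-17) = 104
Step 4: Eigenvalues: 8.09902, -2.09902
Step 5: Signature = (# positive eigenvalues) - (# negative eigenvalues) = 0

0


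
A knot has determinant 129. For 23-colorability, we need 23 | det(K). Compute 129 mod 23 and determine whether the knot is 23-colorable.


Step 1: A knot is p-colorable if and only if p divides its determinant.
Step 2: Compute 129 mod 23.
129 = 5 * 23 + 14
Step 3: 129 mod 23 = 14
Step 4: The knot is 23-colorable: no

14


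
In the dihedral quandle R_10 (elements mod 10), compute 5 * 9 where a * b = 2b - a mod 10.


5 * 9 = 2*9 - 5 mod 10
= 18 - 5 mod 10
= 13 mod 10 = 3

3


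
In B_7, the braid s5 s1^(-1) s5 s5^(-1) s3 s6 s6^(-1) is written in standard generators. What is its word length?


The word length counts the number of generators (including inverses).
Listing each generator: s5, s1^(-1), s5, s5^(-1), s3, s6, s6^(-1)
There are 7 generators in this braid word.

7


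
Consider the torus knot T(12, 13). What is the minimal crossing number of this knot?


For a torus knot T(p, q) with gcd(p,q)=1,
the crossing number is min(p*(q-1), q*(p-1)).
p*(q-1) = 12*12 = 144
q*(p-1) = 13*11 = 143
min(144, 143) = 143

143


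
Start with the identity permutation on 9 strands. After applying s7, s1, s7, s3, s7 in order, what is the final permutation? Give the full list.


Starting with identity [1, 2, 3, 4, 5, 6, 7, 8, 9].
Apply generators in sequence:
  After s7: [1, 2, 3, 4, 5, 6, 8, 7, 9]
  After s1: [2, 1, 3, 4, 5, 6, 8, 7, 9]
  After s7: [2, 1, 3, 4, 5, 6, 7, 8, 9]
  After s3: [2, 1, 4, 3, 5, 6, 7, 8, 9]
  After s7: [2, 1, 4, 3, 5, 6, 8, 7, 9]
Final permutation: [2, 1, 4, 3, 5, 6, 8, 7, 9]

[2, 1, 4, 3, 5, 6, 8, 7, 9]


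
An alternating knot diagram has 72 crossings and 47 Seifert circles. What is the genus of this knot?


For alternating knots, g = (c - s + 1)/2.
= (72 - 47 + 1)/2
= 26/2 = 13

13


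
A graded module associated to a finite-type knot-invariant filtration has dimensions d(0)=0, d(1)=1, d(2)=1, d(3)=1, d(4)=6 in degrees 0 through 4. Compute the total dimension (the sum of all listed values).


Total dimension = d(0) + d(1) + ... + d(4)
= 0 + 1 + 1 + 1 + 6
= 9

9


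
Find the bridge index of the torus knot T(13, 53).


The bridge number of T(p,q) is min(p,q).
min(13, 53) = 13

13


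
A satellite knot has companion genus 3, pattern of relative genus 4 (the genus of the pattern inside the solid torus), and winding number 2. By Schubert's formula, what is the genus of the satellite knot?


Schubert: g(satellite) = g_rel(pattern) + |winding| * g(companion),
where g_rel(pattern) is the genus of the pattern relative to the solid torus.
= 4 + 2 * 3
= 4 + 6 = 10

10


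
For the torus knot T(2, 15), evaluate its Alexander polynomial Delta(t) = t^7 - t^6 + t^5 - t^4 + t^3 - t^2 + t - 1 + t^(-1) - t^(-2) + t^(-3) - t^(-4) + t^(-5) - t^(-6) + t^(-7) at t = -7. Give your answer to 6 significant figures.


Substituting t = -7 into Delta(t) = t^7 - t^6 + t^5 - t^4 + t^3 - t^2 + t - 1 + t^(-1) - t^(-2) + t^(-3) - t^(-4) + t^(-5) - t^(-6) + t^(-7):
Term values: (-823543) + (-117649) + (-16807) + (-2401) + (-343) + (-49) + (-7) + (-1) + (-0.142857) + (-0.0204082) + (-0.00291545) + (-0.000416493) + (-5.9499e-05) + (-8.49986e-06) + (-1.21427e-06)
Sum = -960800.1667
Rounded to 6 significant figures: -960800

-960800


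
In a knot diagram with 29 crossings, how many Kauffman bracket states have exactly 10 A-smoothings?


We choose which 10 of 29 crossings get A-smoothings.
C(29, 10) = 29! / (10! * 19!)
= 20030010

20030010


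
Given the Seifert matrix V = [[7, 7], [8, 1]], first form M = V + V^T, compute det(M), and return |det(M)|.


Step 1: Form V + V^T where V = [[7, 7], [8, 1]]
  V^T = [[7, 8], [7, 1]]
  V + V^T = [[14, 15], [15, 2]]
Step 2: det(V + V^T) = 14*2 - 15*15
  = 28 - 225 = -197
Step 3: Knot determinant = |det(V + V^T)| = |-197| = 197

197


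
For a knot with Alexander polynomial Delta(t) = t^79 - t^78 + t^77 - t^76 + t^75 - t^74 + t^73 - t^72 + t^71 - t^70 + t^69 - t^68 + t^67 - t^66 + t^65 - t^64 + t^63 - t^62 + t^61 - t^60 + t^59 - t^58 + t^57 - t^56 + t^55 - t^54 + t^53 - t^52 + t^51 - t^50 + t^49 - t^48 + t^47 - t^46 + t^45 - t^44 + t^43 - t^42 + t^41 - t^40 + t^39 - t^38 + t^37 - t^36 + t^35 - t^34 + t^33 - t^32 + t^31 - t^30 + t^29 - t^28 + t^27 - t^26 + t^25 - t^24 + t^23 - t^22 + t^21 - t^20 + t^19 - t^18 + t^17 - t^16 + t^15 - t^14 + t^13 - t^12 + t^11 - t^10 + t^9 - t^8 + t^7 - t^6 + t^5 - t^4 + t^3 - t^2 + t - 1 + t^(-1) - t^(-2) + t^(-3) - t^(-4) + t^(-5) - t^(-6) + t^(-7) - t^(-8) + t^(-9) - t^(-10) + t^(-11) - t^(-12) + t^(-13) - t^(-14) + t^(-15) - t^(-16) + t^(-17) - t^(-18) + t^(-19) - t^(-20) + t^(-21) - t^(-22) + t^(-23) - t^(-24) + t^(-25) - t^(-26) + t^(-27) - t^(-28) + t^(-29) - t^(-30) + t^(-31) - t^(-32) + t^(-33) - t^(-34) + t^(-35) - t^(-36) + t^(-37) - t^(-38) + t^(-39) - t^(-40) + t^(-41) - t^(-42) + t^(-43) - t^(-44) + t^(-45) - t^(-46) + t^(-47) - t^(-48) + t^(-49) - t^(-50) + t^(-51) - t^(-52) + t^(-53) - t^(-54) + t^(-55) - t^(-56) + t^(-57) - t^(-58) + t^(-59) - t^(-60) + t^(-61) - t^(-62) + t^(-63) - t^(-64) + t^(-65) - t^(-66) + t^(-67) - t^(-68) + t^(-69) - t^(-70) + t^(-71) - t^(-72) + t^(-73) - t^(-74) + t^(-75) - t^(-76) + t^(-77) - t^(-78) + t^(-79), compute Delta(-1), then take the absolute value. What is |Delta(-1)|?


Step 1: The polynomial has 159 terms with alternating signs, exponents from 79 down to -79.
Step 2: Substitute t = -1. The i-th term has coefficient (-1)^i and exponent (m-i),
  so its value is (-1)^i * (-1)^(m-i) = (-1)^m = -1 for every i.
Step 3: All 159 terms equal -1, so Delta(-1) = 159 * (-1) = -159
Step 4: |Delta(-1)| = 159

159


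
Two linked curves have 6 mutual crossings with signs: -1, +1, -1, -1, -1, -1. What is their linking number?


Step 1: Count positive crossings: 1
Step 2: Count negative crossings: 5
Step 3: Sum of signs = 1 - 5 = -4
Step 4: Linking number = sum/2 = -4/2 = -2

-2


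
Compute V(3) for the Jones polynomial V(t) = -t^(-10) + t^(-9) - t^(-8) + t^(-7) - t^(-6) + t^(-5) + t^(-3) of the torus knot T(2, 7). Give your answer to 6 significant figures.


Substituting t = 3 into V(t) = -t^(-10) + t^(-9) - t^(-8) + t^(-7) - t^(-6) + t^(-5) + t^(-3):
  (-)t^(-10) = -1.69351e-05
  (+)t^(-9) = 5.08053e-05
  (-)t^(-8) = -0.000152416
  (+)t^(-7) = 0.000457247
  (-)t^(-6) = -0.00137174
  (+)t^(-5) = 0.00411523
  (+)t^(-3) = 0.037037
Sum = (-1.69351e-05) + (5.08053e-05) + (-0.000152416) + (0.000457247) + (-0.00137174) + (0.00411523) + (0.037037)
= 0.04011922302
Rounded to 6 significant figures: 0.0401192

0.0401192


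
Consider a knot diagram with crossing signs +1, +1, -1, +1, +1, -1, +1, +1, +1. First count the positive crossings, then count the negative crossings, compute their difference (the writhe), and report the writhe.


Step 1: Count positive crossings (+1).
Positive crossings: 7
Step 2: Count negative crossings (-1).
Negative crossings: 2
Step 3: Writhe = (positive) - (negative)
w = 7 - 2 = 5
Step 4: |w| = 5, and w is positive

5


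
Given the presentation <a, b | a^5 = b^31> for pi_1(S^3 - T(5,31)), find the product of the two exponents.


The relation is a^5 = b^31.
Product of exponents = 5 * 31
= 155

155


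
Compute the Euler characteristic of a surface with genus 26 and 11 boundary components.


chi = 2 - 2g - b
= 2 - 2*26 - 11
= 2 - 52 - 11 = -61

-61


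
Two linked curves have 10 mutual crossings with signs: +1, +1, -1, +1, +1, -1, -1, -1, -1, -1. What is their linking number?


Step 1: Count positive crossings: 4
Step 2: Count negative crossings: 6
Step 3: Sum of signs = 4 - 6 = -2
Step 4: Linking number = sum/2 = -2/2 = -1

-1


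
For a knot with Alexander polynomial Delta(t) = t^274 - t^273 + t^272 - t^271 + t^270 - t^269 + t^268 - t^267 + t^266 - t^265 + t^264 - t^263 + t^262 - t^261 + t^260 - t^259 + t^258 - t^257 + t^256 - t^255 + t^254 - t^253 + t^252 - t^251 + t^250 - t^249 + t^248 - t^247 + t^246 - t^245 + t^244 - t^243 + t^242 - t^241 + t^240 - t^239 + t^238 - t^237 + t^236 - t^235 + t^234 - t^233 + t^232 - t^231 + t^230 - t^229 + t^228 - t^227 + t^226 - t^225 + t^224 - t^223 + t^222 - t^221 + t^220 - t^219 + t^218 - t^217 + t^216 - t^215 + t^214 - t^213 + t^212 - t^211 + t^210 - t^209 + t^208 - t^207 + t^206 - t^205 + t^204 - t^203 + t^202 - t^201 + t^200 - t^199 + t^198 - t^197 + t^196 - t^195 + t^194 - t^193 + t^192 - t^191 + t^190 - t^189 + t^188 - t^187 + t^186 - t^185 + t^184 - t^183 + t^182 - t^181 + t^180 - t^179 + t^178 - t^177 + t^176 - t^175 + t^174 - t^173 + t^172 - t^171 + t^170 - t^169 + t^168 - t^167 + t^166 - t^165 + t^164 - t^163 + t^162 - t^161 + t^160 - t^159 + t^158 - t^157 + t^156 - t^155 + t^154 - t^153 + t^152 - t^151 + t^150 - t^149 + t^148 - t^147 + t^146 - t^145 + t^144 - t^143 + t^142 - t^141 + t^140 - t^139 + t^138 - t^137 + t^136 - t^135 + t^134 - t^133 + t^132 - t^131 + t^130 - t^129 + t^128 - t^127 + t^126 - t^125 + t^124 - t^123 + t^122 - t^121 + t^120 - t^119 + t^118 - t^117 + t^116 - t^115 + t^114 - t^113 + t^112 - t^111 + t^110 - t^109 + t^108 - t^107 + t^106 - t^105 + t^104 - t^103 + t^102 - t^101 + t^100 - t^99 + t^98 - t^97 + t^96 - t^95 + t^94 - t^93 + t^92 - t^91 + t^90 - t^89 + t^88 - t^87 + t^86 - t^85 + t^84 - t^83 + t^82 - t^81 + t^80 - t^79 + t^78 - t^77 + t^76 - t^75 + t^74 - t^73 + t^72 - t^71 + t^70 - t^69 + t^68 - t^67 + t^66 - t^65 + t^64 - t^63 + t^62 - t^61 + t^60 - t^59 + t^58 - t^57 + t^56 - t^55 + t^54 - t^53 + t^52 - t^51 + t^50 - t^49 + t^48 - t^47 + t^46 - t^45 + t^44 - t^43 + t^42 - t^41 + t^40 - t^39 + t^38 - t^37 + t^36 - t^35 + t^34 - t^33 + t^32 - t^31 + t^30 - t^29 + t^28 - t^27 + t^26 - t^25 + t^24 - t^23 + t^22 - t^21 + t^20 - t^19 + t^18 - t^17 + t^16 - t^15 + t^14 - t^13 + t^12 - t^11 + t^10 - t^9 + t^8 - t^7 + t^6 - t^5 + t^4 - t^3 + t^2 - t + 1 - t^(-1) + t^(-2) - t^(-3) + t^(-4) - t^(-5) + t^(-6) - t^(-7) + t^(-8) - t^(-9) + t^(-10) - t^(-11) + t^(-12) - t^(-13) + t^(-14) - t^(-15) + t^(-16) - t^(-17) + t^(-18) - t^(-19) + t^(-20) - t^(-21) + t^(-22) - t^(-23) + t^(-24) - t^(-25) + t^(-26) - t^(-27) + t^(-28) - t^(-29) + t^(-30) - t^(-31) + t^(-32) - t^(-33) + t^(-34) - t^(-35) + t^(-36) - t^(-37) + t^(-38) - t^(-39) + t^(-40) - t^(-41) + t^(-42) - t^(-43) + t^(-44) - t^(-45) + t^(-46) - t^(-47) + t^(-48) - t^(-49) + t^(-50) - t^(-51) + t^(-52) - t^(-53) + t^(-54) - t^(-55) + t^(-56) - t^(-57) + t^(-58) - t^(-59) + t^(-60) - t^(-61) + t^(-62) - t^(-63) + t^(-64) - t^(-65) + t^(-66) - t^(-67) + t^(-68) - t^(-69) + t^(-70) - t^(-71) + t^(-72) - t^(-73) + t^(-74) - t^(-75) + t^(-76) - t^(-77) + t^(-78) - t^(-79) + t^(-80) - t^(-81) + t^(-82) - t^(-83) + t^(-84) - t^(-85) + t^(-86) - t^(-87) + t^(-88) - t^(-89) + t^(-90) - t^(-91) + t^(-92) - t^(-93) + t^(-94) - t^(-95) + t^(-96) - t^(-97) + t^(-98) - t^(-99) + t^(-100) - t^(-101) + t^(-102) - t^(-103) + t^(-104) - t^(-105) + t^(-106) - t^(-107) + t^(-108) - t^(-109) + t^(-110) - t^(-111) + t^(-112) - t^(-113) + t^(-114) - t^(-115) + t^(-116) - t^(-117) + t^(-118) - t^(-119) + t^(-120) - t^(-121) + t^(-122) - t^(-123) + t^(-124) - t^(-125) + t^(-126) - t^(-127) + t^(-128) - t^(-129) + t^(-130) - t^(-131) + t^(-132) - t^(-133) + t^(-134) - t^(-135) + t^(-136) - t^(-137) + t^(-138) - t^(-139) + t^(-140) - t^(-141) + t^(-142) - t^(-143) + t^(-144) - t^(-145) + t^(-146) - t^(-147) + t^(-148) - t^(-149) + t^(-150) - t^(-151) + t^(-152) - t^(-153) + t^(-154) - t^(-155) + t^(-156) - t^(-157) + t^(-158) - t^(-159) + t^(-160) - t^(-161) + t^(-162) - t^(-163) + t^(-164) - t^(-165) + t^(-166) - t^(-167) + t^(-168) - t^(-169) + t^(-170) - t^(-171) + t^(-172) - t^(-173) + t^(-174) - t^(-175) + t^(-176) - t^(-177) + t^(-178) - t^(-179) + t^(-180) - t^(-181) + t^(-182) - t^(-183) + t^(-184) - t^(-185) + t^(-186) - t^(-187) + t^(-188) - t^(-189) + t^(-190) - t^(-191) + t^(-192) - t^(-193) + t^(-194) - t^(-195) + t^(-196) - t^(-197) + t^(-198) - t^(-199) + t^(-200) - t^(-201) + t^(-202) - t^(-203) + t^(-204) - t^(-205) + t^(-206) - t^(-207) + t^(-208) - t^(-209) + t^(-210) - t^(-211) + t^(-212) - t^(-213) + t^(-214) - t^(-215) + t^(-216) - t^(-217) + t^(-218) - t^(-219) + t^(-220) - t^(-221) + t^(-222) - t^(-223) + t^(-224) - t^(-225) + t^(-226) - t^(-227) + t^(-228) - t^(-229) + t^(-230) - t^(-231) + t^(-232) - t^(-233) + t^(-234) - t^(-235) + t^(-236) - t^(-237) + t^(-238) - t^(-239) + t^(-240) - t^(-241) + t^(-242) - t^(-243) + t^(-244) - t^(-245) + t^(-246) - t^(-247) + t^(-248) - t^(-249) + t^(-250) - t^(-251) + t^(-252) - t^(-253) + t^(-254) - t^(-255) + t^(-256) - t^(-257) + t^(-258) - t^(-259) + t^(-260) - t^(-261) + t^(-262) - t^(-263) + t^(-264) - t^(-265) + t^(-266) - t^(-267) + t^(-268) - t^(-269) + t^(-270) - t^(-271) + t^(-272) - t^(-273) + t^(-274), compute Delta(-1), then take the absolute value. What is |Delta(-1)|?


Step 1: The polynomial has 549 terms with alternating signs, exponents from 274 down to -274.
Step 2: Substitute t = -1. The i-th term has coefficient (-1)^i and exponent (m-i),
  so its value is (-1)^i * (-1)^(m-i) = (-1)^m = 1 for every i.
Step 3: All 549 terms equal 1, so Delta(-1) = 549 * (1) = 549
Step 4: |Delta(-1)| = 549

549


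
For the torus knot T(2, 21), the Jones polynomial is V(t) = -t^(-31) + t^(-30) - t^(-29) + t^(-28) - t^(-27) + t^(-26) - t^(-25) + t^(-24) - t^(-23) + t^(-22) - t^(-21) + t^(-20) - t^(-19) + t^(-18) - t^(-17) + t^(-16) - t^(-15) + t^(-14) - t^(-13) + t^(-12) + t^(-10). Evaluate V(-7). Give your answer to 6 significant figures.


Substituting t = -7 into V(t) = -t^(-31) + t^(-30) - t^(-29) + t^(-28) - t^(-27) + t^(-26) - t^(-25) + t^(-24) - t^(-23) + t^(-22) - t^(-21) + t^(-20) - t^(-19) + t^(-18) - t^(-17) + t^(-16) - t^(-15) + t^(-14) - t^(-13) + t^(-12) + t^(-10):
  (-)t^(-31) = 6.33812e-27
  (+)t^(-30) = 4.43669e-26
  (-)t^(-29) = 3.10568e-25
  (+)t^(-28) = 2.17398e-24
  (-)t^(-27) = 1.52178e-23
  (+)t^(-26) = 1.06525e-22
  (-)t^(-25) = 7.45674e-22
  (+)t^(-24) = 5.21972e-21
  (-)t^(-23) = 3.6538e-20
  (+)t^(-22) = 2.55766e-19
  (-)t^(-21) = 1.79036e-18
  (+)t^(-20) = 1.25325e-17
  (-)t^(-19) = 8.77278e-17
  (+)t^(-18) = 6.14095e-16
  (-)t^(-17) = 4.29866e-15
  (+)t^(-16) = 3.00906e-14
  (-)t^(-15) = 2.10634e-13
  (+)t^(-14) = 1.47444e-12
  (-)t^(-13) = 1.03211e-11
  (+)t^(-12) = 7.22476e-11
  (+)t^(-10) = 3.54013e-09
Sum = (6.33812e-27) + (4.43669e-26) + (3.10568e-25) + (2.17398e-24) + (1.52178e-23) + (1.06525e-22) + (7.45674e-22) + (5.21972e-21) + (3.6538e-20) + (2.55766e-19) + (1.79036e-18) + (1.25325e-17) + (8.77278e-17) + (6.14095e-16) + (4.29866e-15) + (3.00906e-14) + (2.10634e-13) + (1.47444e-12) + (1.03211e-11) + (7.22476e-11) + (3.54013e-09)
= 3.62442206e-09
Rounded to 6 significant figures: 3.62442e-09

3.62442e-09
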